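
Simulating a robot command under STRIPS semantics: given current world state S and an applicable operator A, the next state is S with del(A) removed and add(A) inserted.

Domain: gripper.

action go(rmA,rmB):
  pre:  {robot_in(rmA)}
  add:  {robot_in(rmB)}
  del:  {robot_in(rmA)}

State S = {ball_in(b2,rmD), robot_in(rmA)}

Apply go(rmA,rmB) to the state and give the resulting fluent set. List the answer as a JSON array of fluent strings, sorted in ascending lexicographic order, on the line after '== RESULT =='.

Compute (S \ del) ∪ add:
  pre ⊆ S: {robot_in(rmA)} ⊆ S  — applicable
  S \ del = {ball_in(b2,rmD)}
  ∪ add   = {ball_in(b2,rmD), robot_in(rmB)}

== RESULT ==
["ball_in(b2,rmD)", "robot_in(rmB)"]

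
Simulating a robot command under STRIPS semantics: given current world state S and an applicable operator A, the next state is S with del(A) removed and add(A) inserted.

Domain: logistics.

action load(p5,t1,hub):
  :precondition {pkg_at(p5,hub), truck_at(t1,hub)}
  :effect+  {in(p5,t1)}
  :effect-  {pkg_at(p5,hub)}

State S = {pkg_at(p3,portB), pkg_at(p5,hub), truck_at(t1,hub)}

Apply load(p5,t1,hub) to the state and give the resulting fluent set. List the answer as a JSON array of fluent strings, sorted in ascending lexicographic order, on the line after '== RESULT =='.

Progress:
  pre ⊆ S: {pkg_at(p5,hub), truck_at(t1,hub)} ⊆ S  — applicable
  S \ del = {pkg_at(p3,portB), truck_at(t1,hub)}
  ∪ add   = {in(p5,t1), pkg_at(p3,portB), truck_at(t1,hub)}

== RESULT ==
["in(p5,t1)", "pkg_at(p3,portB)", "truck_at(t1,hub)"]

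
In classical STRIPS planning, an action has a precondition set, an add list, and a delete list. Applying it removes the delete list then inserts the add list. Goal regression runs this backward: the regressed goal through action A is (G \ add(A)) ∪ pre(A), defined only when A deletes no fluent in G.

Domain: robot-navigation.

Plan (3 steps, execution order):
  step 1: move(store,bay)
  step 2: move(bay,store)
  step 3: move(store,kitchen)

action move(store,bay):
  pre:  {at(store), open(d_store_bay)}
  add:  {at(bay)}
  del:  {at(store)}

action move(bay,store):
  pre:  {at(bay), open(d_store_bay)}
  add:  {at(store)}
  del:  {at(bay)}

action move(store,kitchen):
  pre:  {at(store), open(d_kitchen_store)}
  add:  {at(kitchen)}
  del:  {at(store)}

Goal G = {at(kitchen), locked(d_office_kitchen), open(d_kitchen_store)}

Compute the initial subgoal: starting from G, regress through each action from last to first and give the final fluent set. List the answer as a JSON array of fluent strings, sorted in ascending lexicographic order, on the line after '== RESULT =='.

Work backward from the goal:
  through step 3 (move(store,kitchen)): drop {at(kitchen)}, keep {locked(d_office_kitchen), open(d_kitchen_store)}, require {at(store), open(d_kitchen_store)}
    → {at(store), locked(d_office_kitchen), open(d_kitchen_store)}
  through step 2 (move(bay,store)): drop {at(store)}, keep {locked(d_office_kitchen), open(d_kitchen_store)}, require {at(bay), open(d_store_bay)}
    → {at(bay), locked(d_office_kitchen), open(d_kitchen_store), open(d_store_bay)}
  through step 1 (move(store,bay)): drop {at(bay)}, keep {locked(d_office_kitchen), open(d_kitchen_store), open(d_store_bay)}, require {at(store), open(d_store_bay)}
    → {at(store), locked(d_office_kitchen), open(d_kitchen_store), open(d_store_bay)}

== RESULT ==
["at(store)", "locked(d_office_kitchen)", "open(d_kitchen_store)", "open(d_store_bay)"]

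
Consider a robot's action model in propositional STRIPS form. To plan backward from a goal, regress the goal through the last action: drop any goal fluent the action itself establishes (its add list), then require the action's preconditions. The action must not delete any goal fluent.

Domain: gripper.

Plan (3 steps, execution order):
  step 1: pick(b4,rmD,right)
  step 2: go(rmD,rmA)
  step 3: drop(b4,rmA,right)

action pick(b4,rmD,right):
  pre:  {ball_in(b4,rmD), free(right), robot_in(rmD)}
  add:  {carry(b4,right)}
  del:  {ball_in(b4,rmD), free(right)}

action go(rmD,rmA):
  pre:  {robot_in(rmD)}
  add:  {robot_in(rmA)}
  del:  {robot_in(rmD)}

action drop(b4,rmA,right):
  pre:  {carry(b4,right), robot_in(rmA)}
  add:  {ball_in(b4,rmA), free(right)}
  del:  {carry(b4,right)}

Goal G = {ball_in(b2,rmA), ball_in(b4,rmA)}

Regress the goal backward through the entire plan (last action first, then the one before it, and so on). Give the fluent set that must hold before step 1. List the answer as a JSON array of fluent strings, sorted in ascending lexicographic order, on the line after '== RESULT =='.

Regress step by step:
  through step 3 (drop(b4,rmA,right)): drop {ball_in(b4,rmA)}, keep {ball_in(b2,rmA)}, require {carry(b4,right), robot_in(rmA)}
    → {ball_in(b2,rmA), carry(b4,right), robot_in(rmA)}
  through step 2 (go(rmD,rmA)): drop {robot_in(rmA)}, keep {ball_in(b2,rmA), carry(b4,right)}, require {robot_in(rmD)}
    → {ball_in(b2,rmA), carry(b4,right), robot_in(rmD)}
  through step 1 (pick(b4,rmD,right)): drop {carry(b4,right)}, keep {ball_in(b2,rmA), robot_in(rmD)}, require {ball_in(b4,rmD), free(right), robot_in(rmD)}
    → {ball_in(b2,rmA), ball_in(b4,rmD), free(right), robot_in(rmD)}

== RESULT ==
["ball_in(b2,rmA)", "ball_in(b4,rmD)", "free(right)", "robot_in(rmD)"]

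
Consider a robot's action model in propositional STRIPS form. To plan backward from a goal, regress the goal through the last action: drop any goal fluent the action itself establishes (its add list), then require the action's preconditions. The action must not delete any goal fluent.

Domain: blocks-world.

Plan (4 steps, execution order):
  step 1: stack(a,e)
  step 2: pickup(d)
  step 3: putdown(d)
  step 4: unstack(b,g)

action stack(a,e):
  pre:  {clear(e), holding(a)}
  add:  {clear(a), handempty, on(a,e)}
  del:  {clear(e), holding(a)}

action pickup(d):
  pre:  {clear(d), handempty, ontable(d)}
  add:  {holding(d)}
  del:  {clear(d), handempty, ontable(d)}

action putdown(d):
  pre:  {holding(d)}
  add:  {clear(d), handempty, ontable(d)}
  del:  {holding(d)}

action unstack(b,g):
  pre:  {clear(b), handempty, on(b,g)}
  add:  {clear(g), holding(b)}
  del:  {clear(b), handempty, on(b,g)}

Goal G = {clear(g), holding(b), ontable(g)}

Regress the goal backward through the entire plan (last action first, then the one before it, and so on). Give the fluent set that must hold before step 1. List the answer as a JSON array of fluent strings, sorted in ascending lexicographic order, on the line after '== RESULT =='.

Regress step by step:
  through step 4 (unstack(b,g)): drop {clear(g), holding(b)}, keep {ontable(g)}, require {clear(b), handempty, on(b,g)}
    → {clear(b), handempty, on(b,g), ontable(g)}
  through step 3 (putdown(d)): drop {handempty}, keep {clear(b), on(b,g), ontable(g)}, require {holding(d)}
    → {clear(b), holding(d), on(b,g), ontable(g)}
  through step 2 (pickup(d)): drop {holding(d)}, keep {clear(b), on(b,g), ontable(g)}, require {clear(d), handempty, ontable(d)}
    → {clear(b), clear(d), handempty, on(b,g), ontable(d), ontable(g)}
  through step 1 (stack(a,e)): drop {handempty}, keep {clear(b), clear(d), on(b,g), ontable(d), ontable(g)}, require {clear(e), holding(a)}
    → {clear(b), clear(d), clear(e), holding(a), on(b,g), ontable(d), ontable(g)}

== RESULT ==
["clear(b)", "clear(d)", "clear(e)", "holding(a)", "on(b,g)", "ontable(d)", "ontable(g)"]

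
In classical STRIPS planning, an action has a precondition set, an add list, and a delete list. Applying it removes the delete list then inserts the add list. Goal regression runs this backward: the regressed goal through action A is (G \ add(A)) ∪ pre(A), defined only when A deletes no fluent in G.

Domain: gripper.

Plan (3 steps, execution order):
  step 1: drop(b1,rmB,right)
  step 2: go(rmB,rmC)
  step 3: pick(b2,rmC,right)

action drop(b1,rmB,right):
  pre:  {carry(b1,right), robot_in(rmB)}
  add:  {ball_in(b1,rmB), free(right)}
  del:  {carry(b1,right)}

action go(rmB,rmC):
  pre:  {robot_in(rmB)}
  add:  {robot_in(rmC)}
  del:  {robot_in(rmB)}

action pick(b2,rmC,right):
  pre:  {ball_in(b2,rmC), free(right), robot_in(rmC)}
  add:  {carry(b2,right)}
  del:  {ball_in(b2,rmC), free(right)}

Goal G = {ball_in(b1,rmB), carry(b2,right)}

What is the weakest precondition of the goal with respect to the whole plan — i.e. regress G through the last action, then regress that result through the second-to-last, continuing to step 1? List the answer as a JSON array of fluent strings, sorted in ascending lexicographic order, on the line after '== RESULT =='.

Regress step by step:
  through step 3 (pick(b2,rmC,right)): drop {carry(b2,right)}, keep {ball_in(b1,rmB)}, require {ball_in(b2,rmC), free(right), robot_in(rmC)}
    → {ball_in(b1,rmB), ball_in(b2,rmC), free(right), robot_in(rmC)}
  through step 2 (go(rmB,rmC)): drop {robot_in(rmC)}, keep {ball_in(b1,rmB), ball_in(b2,rmC), free(right)}, require {robot_in(rmB)}
    → {ball_in(b1,rmB), ball_in(b2,rmC), free(right), robot_in(rmB)}
  through step 1 (drop(b1,rmB,right)): drop {ball_in(b1,rmB), free(right)}, keep {ball_in(b2,rmC), robot_in(rmB)}, require {carry(b1,right), robot_in(rmB)}
    → {ball_in(b2,rmC), carry(b1,right), robot_in(rmB)}

== RESULT ==
["ball_in(b2,rmC)", "carry(b1,right)", "robot_in(rmB)"]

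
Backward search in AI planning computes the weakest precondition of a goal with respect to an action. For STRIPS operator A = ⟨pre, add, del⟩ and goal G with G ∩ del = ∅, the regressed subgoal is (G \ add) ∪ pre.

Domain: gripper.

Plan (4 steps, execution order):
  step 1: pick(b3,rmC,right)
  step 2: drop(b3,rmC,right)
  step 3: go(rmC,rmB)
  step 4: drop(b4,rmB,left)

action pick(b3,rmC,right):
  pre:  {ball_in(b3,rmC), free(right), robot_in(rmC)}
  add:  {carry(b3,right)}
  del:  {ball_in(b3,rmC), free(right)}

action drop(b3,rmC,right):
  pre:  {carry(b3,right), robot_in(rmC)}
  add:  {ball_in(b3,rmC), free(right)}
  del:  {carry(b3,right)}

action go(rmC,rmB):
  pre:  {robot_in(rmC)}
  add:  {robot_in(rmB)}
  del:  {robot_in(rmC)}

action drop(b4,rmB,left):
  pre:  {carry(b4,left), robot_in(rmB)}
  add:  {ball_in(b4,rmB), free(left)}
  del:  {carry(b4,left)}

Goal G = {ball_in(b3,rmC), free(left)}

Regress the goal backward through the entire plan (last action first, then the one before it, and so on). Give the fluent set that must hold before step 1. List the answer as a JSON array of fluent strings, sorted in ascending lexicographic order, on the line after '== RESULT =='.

Work backward from the goal:
  through step 4 (drop(b4,rmB,left)): drop {free(left)}, keep {ball_in(b3,rmC)}, require {carry(b4,left), robot_in(rmB)}
    → {ball_in(b3,rmC), carry(b4,left), robot_in(rmB)}
  through step 3 (go(rmC,rmB)): drop {robot_in(rmB)}, keep {ball_in(b3,rmC), carry(b4,left)}, require {robot_in(rmC)}
    → {ball_in(b3,rmC), carry(b4,left), robot_in(rmC)}
  through step 2 (drop(b3,rmC,right)): drop {ball_in(b3,rmC)}, keep {carry(b4,left), robot_in(rmC)}, require {carry(b3,right), robot_in(rmC)}
    → {carry(b3,right), carry(b4,left), robot_in(rmC)}
  through step 1 (pick(b3,rmC,right)): drop {carry(b3,right)}, keep {carry(b4,left), robot_in(rmC)}, require {ball_in(b3,rmC), free(right), robot_in(rmC)}
    → {ball_in(b3,rmC), carry(b4,left), free(right), robot_in(rmC)}

== RESULT ==
["ball_in(b3,rmC)", "carry(b4,left)", "free(right)", "robot_in(rmC)"]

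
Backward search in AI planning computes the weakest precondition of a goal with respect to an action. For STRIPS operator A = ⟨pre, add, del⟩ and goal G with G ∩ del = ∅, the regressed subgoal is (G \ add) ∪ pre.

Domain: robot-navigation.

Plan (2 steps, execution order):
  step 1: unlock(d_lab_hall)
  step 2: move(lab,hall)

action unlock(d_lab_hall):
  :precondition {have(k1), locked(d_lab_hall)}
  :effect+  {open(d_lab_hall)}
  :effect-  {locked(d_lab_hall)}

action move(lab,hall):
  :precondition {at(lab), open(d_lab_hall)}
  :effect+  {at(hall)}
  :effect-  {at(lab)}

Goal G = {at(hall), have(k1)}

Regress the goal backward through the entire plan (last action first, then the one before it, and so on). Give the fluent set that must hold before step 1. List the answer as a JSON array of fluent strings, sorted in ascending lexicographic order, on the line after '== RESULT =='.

Work backward from the goal:
  through step 2 (move(lab,hall)): drop {at(hall)}, keep {have(k1)}, require {at(lab), open(d_lab_hall)}
    → {at(lab), have(k1), open(d_lab_hall)}
  through step 1 (unlock(d_lab_hall)): drop {open(d_lab_hall)}, keep {at(lab), have(k1)}, require {have(k1), locked(d_lab_hall)}
    → {at(lab), have(k1), locked(d_lab_hall)}

== RESULT ==
["at(lab)", "have(k1)", "locked(d_lab_hall)"]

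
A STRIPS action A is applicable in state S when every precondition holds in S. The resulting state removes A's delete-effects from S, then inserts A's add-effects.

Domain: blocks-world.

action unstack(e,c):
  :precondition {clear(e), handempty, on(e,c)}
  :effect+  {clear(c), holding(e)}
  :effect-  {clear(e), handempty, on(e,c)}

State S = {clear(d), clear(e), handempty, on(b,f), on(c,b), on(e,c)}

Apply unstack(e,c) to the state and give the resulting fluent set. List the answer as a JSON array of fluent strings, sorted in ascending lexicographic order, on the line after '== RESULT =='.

Progress:
  pre ⊆ S: {clear(e), handempty, on(e,c)} ⊆ S  — applicable
  S \ del = {clear(d), on(b,f), on(c,b)}
  ∪ add   = {clear(c), clear(d), holding(e), on(b,f), on(c,b)}

== RESULT ==
["clear(c)", "clear(d)", "holding(e)", "on(b,f)", "on(c,b)"]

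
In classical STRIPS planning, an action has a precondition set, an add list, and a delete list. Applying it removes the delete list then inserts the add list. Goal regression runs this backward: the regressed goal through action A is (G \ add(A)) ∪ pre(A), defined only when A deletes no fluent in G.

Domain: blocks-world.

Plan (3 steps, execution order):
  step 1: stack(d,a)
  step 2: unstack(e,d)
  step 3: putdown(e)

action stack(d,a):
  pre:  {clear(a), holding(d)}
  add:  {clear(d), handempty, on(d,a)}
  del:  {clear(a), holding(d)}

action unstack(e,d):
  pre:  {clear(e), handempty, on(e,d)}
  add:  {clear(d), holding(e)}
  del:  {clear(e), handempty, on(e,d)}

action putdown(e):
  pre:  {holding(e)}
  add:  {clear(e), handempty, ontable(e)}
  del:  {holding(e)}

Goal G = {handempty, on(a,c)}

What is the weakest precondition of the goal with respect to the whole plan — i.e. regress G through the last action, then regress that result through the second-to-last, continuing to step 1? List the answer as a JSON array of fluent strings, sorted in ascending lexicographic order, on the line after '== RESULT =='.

Work backward from the goal:
  through step 3 (putdown(e)): drop {handempty}, keep {on(a,c)}, require {holding(e)}
    → {holding(e), on(a,c)}
  through step 2 (unstack(e,d)): drop {holding(e)}, keep {on(a,c)}, require {clear(e), handempty, on(e,d)}
    → {clear(e), handempty, on(a,c), on(e,d)}
  through step 1 (stack(d,a)): drop {handempty}, keep {clear(e), on(a,c), on(e,d)}, require {clear(a), holding(d)}
    → {clear(a), clear(e), holding(d), on(a,c), on(e,d)}

== RESULT ==
["clear(a)", "clear(e)", "holding(d)", "on(a,c)", "on(e,d)"]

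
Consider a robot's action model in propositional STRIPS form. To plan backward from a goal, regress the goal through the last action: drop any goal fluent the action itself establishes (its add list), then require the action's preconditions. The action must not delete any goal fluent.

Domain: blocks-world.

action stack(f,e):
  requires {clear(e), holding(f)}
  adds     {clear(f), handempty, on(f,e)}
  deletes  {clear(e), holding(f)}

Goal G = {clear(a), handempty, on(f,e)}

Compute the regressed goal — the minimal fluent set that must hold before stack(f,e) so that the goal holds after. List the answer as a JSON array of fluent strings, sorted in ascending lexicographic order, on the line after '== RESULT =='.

Regress:
  G ∩ del = {}  (empty — regression defined)
  G \ add = {clear(a), handempty, on(f,e)} \ {clear(f), handempty, on(f,e)} = {clear(a)}
  ∪ pre   = {clear(a)} ∪ {clear(e), holding(f)}
          = {clear(a), clear(e), holding(f)}

== RESULT ==
["clear(a)", "clear(e)", "holding(f)"]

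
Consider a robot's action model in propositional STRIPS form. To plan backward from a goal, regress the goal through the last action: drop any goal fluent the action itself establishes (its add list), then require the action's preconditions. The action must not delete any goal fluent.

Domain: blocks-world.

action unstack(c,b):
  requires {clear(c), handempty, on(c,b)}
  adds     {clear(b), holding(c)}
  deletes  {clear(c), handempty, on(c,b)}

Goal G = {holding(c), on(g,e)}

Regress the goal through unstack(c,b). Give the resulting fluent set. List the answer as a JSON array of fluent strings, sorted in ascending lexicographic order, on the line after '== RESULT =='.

Regress:
  G ∩ del = {}  (empty — regression defined)
  G \ add = {holding(c), on(g,e)} \ {clear(b), holding(c)} = {on(g,e)}
  ∪ pre   = {on(g,e)} ∪ {clear(c), handempty, on(c,b)}
          = {clear(c), handempty, on(c,b), on(g,e)}

== RESULT ==
["clear(c)", "handempty", "on(c,b)", "on(g,e)"]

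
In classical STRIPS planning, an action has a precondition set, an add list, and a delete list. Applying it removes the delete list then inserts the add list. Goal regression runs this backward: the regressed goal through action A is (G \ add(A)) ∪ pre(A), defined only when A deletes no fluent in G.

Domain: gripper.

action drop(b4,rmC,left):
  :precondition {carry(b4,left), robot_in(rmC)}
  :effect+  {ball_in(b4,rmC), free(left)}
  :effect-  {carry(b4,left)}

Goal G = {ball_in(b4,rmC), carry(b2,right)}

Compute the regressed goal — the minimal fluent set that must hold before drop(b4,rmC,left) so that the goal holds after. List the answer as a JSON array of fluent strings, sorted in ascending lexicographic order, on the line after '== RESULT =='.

Regress:
  G ∩ del = {}  (empty — regression defined)
  G \ add = {ball_in(b4,rmC), carry(b2,right)} \ {ball_in(b4,rmC), free(left)} = {carry(b2,right)}
  ∪ pre   = {carry(b2,right)} ∪ {carry(b4,left), robot_in(rmC)}
          = {carry(b2,right), carry(b4,left), robot_in(rmC)}

== RESULT ==
["carry(b2,right)", "carry(b4,left)", "robot_in(rmC)"]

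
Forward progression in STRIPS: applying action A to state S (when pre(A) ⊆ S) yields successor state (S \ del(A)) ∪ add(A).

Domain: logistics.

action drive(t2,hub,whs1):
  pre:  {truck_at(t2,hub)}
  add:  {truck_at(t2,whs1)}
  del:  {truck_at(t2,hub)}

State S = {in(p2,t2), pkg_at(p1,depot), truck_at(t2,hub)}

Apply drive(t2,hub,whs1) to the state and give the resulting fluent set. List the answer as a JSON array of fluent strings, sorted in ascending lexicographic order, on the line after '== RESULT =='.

Progress:
  pre ⊆ S: {truck_at(t2,hub)} ⊆ S  — applicable
  S \ del = {in(p2,t2), pkg_at(p1,depot)}
  ∪ add   = {in(p2,t2), pkg_at(p1,depot), truck_at(t2,whs1)}

== RESULT ==
["in(p2,t2)", "pkg_at(p1,depot)", "truck_at(t2,whs1)"]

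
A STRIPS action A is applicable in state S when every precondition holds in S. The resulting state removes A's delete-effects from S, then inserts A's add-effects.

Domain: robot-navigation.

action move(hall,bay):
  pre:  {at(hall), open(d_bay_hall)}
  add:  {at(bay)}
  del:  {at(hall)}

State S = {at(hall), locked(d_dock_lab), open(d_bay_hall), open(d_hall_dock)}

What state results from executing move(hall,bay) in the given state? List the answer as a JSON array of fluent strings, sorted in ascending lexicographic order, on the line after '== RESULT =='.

Compute (S \ del) ∪ add:
  pre ⊆ S: {at(hall), open(d_bay_hall)} ⊆ S  — applicable
  S \ del = {locked(d_dock_lab), open(d_bay_hall), open(d_hall_dock)}
  ∪ add   = {at(bay), locked(d_dock_lab), open(d_bay_hall), open(d_hall_dock)}

== RESULT ==
["at(bay)", "locked(d_dock_lab)", "open(d_bay_hall)", "open(d_hall_dock)"]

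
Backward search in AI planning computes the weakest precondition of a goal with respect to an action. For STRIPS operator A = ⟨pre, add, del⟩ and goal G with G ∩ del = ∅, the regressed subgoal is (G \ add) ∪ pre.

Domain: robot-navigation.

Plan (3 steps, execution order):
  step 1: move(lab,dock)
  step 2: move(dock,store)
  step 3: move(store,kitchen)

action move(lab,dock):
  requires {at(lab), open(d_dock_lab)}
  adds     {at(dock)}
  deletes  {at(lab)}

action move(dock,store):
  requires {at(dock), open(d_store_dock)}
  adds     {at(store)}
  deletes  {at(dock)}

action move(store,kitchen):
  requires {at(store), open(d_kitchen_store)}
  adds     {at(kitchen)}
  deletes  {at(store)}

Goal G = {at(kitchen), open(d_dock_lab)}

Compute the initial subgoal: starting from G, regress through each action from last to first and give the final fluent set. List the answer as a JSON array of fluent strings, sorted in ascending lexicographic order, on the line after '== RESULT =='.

Work backward from the goal:
  through step 3 (move(store,kitchen)): drop {at(kitchen)}, keep {open(d_dock_lab)}, require {at(store), open(d_kitchen_store)}
    → {at(store), open(d_dock_lab), open(d_kitchen_store)}
  through step 2 (move(dock,store)): drop {at(store)}, keep {open(d_dock_lab), open(d_kitchen_store)}, require {at(dock), open(d_store_dock)}
    → {at(dock), open(d_dock_lab), open(d_kitchen_store), open(d_store_dock)}
  through step 1 (move(lab,dock)): drop {at(dock)}, keep {open(d_dock_lab), open(d_kitchen_store), open(d_store_dock)}, require {at(lab), open(d_dock_lab)}
    → {at(lab), open(d_dock_lab), open(d_kitchen_store), open(d_store_dock)}

== RESULT ==
["at(lab)", "open(d_dock_lab)", "open(d_kitchen_store)", "open(d_store_dock)"]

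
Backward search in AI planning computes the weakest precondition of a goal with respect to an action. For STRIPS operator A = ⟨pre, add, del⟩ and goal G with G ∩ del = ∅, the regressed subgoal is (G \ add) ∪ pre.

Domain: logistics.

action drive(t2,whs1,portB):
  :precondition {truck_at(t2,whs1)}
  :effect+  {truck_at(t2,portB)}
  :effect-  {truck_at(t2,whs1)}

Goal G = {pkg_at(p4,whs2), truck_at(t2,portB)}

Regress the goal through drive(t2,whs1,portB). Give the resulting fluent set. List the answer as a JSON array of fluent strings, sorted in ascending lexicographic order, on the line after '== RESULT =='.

Regress:
  G ∩ del = {}  (empty — regression defined)
  G \ add = {pkg_at(p4,whs2), truck_at(t2,portB)} \ {truck_at(t2,portB)} = {pkg_at(p4,whs2)}
  ∪ pre   = {pkg_at(p4,whs2)} ∪ {truck_at(t2,whs1)}
          = {pkg_at(p4,whs2), truck_at(t2,whs1)}

== RESULT ==
["pkg_at(p4,whs2)", "truck_at(t2,whs1)"]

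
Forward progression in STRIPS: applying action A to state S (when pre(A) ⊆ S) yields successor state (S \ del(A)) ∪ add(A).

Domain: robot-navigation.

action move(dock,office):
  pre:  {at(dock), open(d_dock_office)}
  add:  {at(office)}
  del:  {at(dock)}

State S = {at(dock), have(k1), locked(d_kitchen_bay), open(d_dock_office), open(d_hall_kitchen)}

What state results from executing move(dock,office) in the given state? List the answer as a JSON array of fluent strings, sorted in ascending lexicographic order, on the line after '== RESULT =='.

Progress:
  pre ⊆ S: {at(dock), open(d_dock_office)} ⊆ S  — applicable
  S \ del = {have(k1), locked(d_kitchen_bay), open(d_dock_office), open(d_hall_kitchen)}
  ∪ add   = {at(office), have(k1), locked(d_kitchen_bay), open(d_dock_office), open(d_hall_kitchen)}

== RESULT ==
["at(office)", "have(k1)", "locked(d_kitchen_bay)", "open(d_dock_office)", "open(d_hall_kitchen)"]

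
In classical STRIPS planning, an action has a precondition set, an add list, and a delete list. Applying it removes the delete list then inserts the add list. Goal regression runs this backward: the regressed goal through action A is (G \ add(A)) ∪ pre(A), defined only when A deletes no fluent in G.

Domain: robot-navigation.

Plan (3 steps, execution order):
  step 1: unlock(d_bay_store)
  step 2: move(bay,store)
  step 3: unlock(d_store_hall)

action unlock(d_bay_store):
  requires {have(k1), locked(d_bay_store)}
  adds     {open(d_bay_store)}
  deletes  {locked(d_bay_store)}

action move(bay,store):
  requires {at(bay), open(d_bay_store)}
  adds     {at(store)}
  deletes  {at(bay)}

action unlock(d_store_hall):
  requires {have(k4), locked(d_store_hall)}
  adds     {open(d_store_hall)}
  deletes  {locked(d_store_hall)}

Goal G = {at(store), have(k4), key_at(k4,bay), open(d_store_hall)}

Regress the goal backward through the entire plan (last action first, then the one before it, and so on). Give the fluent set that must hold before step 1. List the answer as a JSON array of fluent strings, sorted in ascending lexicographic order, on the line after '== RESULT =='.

Work backward from the goal:
  through step 3 (unlock(d_store_hall)): drop {open(d_store_hall)}, keep {at(store), have(k4), key_at(k4,bay)}, require {have(k4), locked(d_store_hall)}
    → {at(store), have(k4), key_at(k4,bay), locked(d_store_hall)}
  through step 2 (move(bay,store)): drop {at(store)}, keep {have(k4), key_at(k4,bay), locked(d_store_hall)}, require {at(bay), open(d_bay_store)}
    → {at(bay), have(k4), key_at(k4,bay), locked(d_store_hall), open(d_bay_store)}
  through step 1 (unlock(d_bay_store)): drop {open(d_bay_store)}, keep {at(bay), have(k4), key_at(k4,bay), locked(d_store_hall)}, require {have(k1), locked(d_bay_store)}
    → {at(bay), have(k1), have(k4), key_at(k4,bay), locked(d_bay_store), locked(d_store_hall)}

== RESULT ==
["at(bay)", "have(k1)", "have(k4)", "key_at(k4,bay)", "locked(d_bay_store)", "locked(d_store_hall)"]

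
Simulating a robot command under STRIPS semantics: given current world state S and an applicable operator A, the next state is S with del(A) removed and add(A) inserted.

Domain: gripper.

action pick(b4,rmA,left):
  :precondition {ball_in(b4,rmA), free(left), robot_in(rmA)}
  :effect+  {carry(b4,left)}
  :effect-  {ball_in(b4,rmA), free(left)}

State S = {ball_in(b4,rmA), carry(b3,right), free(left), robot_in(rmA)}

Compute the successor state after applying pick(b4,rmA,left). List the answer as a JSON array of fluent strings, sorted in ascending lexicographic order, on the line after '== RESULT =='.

Compute (S \ del) ∪ add:
  pre ⊆ S: {ball_in(b4,rmA), free(left), robot_in(rmA)} ⊆ S  — applicable
  S \ del = {carry(b3,right), robot_in(rmA)}
  ∪ add   = {carry(b3,right), carry(b4,left), robot_in(rmA)}

== RESULT ==
["carry(b3,right)", "carry(b4,left)", "robot_in(rmA)"]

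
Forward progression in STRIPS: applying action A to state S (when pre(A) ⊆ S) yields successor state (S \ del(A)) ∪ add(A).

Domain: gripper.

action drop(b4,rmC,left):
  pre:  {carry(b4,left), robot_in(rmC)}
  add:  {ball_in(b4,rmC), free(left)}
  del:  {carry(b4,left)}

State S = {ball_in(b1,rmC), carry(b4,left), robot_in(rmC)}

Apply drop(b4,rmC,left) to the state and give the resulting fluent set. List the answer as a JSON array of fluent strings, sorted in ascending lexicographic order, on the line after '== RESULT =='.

Progress:
  pre ⊆ S: {carry(b4,left), robot_in(rmC)} ⊆ S  — applicable
  S \ del = {ball_in(b1,rmC), robot_in(rmC)}
  ∪ add   = {ball_in(b1,rmC), ball_in(b4,rmC), free(left), robot_in(rmC)}

== RESULT ==
["ball_in(b1,rmC)", "ball_in(b4,rmC)", "free(left)", "robot_in(rmC)"]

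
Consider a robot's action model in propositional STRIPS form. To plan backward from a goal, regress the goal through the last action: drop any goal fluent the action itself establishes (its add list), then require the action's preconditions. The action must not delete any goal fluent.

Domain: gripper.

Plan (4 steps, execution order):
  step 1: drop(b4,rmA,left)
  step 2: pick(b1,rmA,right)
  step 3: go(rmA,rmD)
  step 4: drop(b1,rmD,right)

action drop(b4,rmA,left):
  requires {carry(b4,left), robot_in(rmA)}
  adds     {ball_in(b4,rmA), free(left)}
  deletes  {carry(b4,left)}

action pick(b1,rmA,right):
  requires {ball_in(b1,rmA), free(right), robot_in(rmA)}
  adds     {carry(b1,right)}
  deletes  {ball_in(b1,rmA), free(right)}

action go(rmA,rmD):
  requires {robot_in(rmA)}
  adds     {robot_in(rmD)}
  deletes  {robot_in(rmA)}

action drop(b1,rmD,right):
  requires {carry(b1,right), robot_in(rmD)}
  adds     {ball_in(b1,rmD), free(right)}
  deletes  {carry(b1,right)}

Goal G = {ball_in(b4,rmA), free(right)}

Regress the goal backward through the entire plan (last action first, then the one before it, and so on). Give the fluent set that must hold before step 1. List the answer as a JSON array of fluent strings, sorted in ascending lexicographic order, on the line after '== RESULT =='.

Regress step by step:
  through step 4 (drop(b1,rmD,right)): drop {free(right)}, keep {ball_in(b4,rmA)}, require {carry(b1,right), robot_in(rmD)}
    → {ball_in(b4,rmA), carry(b1,right), robot_in(rmD)}
  through step 3 (go(rmA,rmD)): drop {robot_in(rmD)}, keep {ball_in(b4,rmA), carry(b1,right)}, require {robot_in(rmA)}
    → {ball_in(b4,rmA), carry(b1,right), robot_in(rmA)}
  through step 2 (pick(b1,rmA,right)): drop {carry(b1,right)}, keep {ball_in(b4,rmA), robot_in(rmA)}, require {ball_in(b1,rmA), free(right), robot_in(rmA)}
    → {ball_in(b1,rmA), ball_in(b4,rmA), free(right), robot_in(rmA)}
  through step 1 (drop(b4,rmA,left)): drop {ball_in(b4,rmA)}, keep {ball_in(b1,rmA), free(right), robot_in(rmA)}, require {carry(b4,left), robot_in(rmA)}
    → {ball_in(b1,rmA), carry(b4,left), free(right), robot_in(rmA)}

== RESULT ==
["ball_in(b1,rmA)", "carry(b4,left)", "free(right)", "robot_in(rmA)"]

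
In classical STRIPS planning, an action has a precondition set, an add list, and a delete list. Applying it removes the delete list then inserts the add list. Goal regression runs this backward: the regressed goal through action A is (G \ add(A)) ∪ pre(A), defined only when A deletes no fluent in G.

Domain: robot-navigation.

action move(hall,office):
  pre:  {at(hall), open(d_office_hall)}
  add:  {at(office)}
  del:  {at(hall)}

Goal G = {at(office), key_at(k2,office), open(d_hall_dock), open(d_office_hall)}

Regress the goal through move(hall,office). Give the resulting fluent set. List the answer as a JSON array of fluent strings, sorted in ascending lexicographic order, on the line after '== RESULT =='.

Compute (G \ add) ∪ pre:
  G ∩ del = {}  (empty — regression defined)
  G \ add = {at(office), key_at(k2,office), open(d_hall_dock), open(d_office_hall)} \ {at(office)} = {key_at(k2,office), open(d_hall_dock), open(d_office_hall)}
  ∪ pre   = {key_at(k2,office), open(d_hall_dock), open(d_office_hall)} ∪ {at(hall), open(d_office_hall)}
          = {at(hall), key_at(k2,office), open(d_hall_dock), open(d_office_hall)}

== RESULT ==
["at(hall)", "key_at(k2,office)", "open(d_hall_dock)", "open(d_office_hall)"]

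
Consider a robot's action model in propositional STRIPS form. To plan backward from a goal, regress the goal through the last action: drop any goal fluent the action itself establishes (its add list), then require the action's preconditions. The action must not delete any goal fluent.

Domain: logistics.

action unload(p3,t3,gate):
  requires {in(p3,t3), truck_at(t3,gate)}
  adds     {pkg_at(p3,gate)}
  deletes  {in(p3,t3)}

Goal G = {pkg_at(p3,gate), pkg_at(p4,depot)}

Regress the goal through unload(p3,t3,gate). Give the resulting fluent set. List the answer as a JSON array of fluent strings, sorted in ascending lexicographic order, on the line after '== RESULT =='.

Regress:
  G ∩ del = {}  (empty — regression defined)
  G \ add = {pkg_at(p3,gate), pkg_at(p4,depot)} \ {pkg_at(p3,gate)} = {pkg_at(p4,depot)}
  ∪ pre   = {pkg_at(p4,depot)} ∪ {in(p3,t3), truck_at(t3,gate)}
          = {in(p3,t3), pkg_at(p4,depot), truck_at(t3,gate)}

== RESULT ==
["in(p3,t3)", "pkg_at(p4,depot)", "truck_at(t3,gate)"]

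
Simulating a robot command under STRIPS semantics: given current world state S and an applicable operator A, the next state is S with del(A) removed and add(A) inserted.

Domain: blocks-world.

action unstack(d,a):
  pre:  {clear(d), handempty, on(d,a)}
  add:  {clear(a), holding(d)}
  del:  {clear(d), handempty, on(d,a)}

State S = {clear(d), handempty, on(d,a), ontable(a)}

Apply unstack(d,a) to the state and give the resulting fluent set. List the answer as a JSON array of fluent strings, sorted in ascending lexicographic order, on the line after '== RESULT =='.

Progress:
  pre ⊆ S: {clear(d), handempty, on(d,a)} ⊆ S  — applicable
  S \ del = {ontable(a)}
  ∪ add   = {clear(a), holding(d), ontable(a)}

== RESULT ==
["clear(a)", "holding(d)", "ontable(a)"]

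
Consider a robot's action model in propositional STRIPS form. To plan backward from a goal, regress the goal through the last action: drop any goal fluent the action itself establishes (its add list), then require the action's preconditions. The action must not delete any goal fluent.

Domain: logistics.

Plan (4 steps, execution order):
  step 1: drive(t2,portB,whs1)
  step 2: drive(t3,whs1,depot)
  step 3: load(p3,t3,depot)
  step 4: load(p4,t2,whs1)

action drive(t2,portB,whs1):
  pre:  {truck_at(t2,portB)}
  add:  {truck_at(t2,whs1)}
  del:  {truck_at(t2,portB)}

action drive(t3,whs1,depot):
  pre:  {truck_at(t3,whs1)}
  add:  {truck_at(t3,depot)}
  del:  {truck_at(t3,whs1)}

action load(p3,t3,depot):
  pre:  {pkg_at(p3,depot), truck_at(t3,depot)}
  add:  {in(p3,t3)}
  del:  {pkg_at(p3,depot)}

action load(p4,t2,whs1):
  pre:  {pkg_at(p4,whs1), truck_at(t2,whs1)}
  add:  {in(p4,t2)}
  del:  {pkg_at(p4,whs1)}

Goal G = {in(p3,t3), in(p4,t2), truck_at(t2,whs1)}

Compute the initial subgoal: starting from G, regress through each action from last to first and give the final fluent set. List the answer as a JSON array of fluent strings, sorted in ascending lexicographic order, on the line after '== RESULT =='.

Work backward from the goal:
  through step 4 (load(p4,t2,whs1)): drop {in(p4,t2)}, keep {in(p3,t3), truck_at(t2,whs1)}, require {pkg_at(p4,whs1), truck_at(t2,whs1)}
    → {in(p3,t3), pkg_at(p4,whs1), truck_at(t2,whs1)}
  through step 3 (load(p3,t3,depot)): drop {in(p3,t3)}, keep {pkg_at(p4,whs1), truck_at(t2,whs1)}, require {pkg_at(p3,depot), truck_at(t3,depot)}
    → {pkg_at(p3,depot), pkg_at(p4,whs1), truck_at(t2,whs1), truck_at(t3,depot)}
  through step 2 (drive(t3,whs1,depot)): drop {truck_at(t3,depot)}, keep {pkg_at(p3,depot), pkg_at(p4,whs1), truck_at(t2,whs1)}, require {truck_at(t3,whs1)}
    → {pkg_at(p3,depot), pkg_at(p4,whs1), truck_at(t2,whs1), truck_at(t3,whs1)}
  through step 1 (drive(t2,portB,whs1)): drop {truck_at(t2,whs1)}, keep {pkg_at(p3,depot), pkg_at(p4,whs1), truck_at(t3,whs1)}, require {truck_at(t2,portB)}
    → {pkg_at(p3,depot), pkg_at(p4,whs1), truck_at(t2,portB), truck_at(t3,whs1)}

== RESULT ==
["pkg_at(p3,depot)", "pkg_at(p4,whs1)", "truck_at(t2,portB)", "truck_at(t3,whs1)"]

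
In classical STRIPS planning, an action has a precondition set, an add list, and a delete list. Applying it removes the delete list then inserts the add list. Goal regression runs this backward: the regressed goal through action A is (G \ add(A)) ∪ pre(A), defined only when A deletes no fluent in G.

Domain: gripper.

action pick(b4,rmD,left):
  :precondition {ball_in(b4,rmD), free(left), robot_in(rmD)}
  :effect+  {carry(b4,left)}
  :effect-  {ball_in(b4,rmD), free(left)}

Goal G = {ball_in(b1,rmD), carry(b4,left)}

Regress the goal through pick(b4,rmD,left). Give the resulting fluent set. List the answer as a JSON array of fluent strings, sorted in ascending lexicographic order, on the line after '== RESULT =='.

Compute (G \ add) ∪ pre:
  G ∩ del = {}  (empty — regression defined)
  G \ add = {ball_in(b1,rmD), carry(b4,left)} \ {carry(b4,left)} = {ball_in(b1,rmD)}
  ∪ pre   = {ball_in(b1,rmD)} ∪ {ball_in(b4,rmD), free(left), robot_in(rmD)}
          = {ball_in(b1,rmD), ball_in(b4,rmD), free(left), robot_in(rmD)}

== RESULT ==
["ball_in(b1,rmD)", "ball_in(b4,rmD)", "free(left)", "robot_in(rmD)"]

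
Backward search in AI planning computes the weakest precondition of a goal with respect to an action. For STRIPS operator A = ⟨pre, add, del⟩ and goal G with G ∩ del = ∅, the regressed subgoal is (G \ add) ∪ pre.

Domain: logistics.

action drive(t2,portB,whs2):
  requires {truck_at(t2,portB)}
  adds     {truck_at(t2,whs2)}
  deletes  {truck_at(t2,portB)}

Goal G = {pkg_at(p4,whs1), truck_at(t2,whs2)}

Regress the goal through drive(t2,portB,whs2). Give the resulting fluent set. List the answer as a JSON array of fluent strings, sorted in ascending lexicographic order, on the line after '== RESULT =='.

Regress:
  G ∩ del = {}  (empty — regression defined)
  G \ add = {pkg_at(p4,whs1), truck_at(t2,whs2)} \ {truck_at(t2,whs2)} = {pkg_at(p4,whs1)}
  ∪ pre   = {pkg_at(p4,whs1)} ∪ {truck_at(t2,portB)}
          = {pkg_at(p4,whs1), truck_at(t2,portB)}

== RESULT ==
["pkg_at(p4,whs1)", "truck_at(t2,portB)"]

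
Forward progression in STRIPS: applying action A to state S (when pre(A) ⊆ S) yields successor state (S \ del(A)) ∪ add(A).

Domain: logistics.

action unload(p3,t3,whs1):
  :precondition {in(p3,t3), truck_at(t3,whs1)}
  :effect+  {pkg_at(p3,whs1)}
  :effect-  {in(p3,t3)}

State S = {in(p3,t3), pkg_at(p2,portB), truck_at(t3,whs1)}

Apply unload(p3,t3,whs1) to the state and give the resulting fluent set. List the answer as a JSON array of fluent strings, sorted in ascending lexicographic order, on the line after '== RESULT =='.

Compute (S \ del) ∪ add:
  pre ⊆ S: {in(p3,t3), truck_at(t3,whs1)} ⊆ S  — applicable
  S \ del = {pkg_at(p2,portB), truck_at(t3,whs1)}
  ∪ add   = {pkg_at(p2,portB), pkg_at(p3,whs1), truck_at(t3,whs1)}

== RESULT ==
["pkg_at(p2,portB)", "pkg_at(p3,whs1)", "truck_at(t3,whs1)"]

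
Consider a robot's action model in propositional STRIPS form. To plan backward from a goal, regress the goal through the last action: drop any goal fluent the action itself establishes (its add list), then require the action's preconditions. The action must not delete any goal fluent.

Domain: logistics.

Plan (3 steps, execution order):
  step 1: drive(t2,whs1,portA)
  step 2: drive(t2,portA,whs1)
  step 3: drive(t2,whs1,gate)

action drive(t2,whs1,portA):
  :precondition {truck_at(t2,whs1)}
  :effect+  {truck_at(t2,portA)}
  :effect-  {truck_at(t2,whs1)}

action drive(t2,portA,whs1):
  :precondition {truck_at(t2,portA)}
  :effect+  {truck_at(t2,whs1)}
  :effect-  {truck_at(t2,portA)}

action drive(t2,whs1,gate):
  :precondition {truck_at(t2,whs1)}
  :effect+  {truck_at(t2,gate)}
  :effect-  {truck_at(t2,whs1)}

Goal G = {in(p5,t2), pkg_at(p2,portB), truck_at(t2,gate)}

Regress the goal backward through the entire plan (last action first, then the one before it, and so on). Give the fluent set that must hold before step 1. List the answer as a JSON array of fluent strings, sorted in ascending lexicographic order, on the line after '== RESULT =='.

Work backward from the goal:
  through step 3 (drive(t2,whs1,gate)): drop {truck_at(t2,gate)}, keep {in(p5,t2), pkg_at(p2,portB)}, require {truck_at(t2,whs1)}
    → {in(p5,t2), pkg_at(p2,portB), truck_at(t2,whs1)}
  through step 2 (drive(t2,portA,whs1)): drop {truck_at(t2,whs1)}, keep {in(p5,t2), pkg_at(p2,portB)}, require {truck_at(t2,portA)}
    → {in(p5,t2), pkg_at(p2,portB), truck_at(t2,portA)}
  through step 1 (drive(t2,whs1,portA)): drop {truck_at(t2,portA)}, keep {in(p5,t2), pkg_at(p2,portB)}, require {truck_at(t2,whs1)}
    → {in(p5,t2), pkg_at(p2,portB), truck_at(t2,whs1)}

== RESULT ==
["in(p5,t2)", "pkg_at(p2,portB)", "truck_at(t2,whs1)"]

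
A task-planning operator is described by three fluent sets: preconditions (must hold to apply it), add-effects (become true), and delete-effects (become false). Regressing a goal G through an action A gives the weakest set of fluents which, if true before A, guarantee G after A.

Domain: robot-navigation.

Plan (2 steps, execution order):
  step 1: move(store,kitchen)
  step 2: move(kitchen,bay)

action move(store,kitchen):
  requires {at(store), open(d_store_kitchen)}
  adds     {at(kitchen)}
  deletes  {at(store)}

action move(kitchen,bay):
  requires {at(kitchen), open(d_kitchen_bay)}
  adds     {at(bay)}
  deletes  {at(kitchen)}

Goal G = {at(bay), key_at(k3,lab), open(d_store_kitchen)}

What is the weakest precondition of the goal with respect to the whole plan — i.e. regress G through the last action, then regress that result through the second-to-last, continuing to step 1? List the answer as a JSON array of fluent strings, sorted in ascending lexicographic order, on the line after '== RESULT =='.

Regress step by step:
  through step 2 (move(kitchen,bay)): drop {at(bay)}, keep {key_at(k3,lab), open(d_store_kitchen)}, require {at(kitchen), open(d_kitchen_bay)}
    → {at(kitchen), key_at(k3,lab), open(d_kitchen_bay), open(d_store_kitchen)}
  through step 1 (move(store,kitchen)): drop {at(kitchen)}, keep {key_at(k3,lab), open(d_kitchen_bay), open(d_store_kitchen)}, require {at(store), open(d_store_kitchen)}
    → {at(store), key_at(k3,lab), open(d_kitchen_bay), open(d_store_kitchen)}

== RESULT ==
["at(store)", "key_at(k3,lab)", "open(d_kitchen_bay)", "open(d_store_kitchen)"]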